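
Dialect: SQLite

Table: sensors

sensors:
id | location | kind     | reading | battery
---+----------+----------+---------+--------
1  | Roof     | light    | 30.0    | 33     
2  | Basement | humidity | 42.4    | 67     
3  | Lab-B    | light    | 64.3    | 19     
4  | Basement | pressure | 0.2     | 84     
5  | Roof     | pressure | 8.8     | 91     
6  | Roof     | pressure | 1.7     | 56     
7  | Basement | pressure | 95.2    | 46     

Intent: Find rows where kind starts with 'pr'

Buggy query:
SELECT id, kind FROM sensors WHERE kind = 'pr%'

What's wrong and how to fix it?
Bug: '=' compares the literal string including the % character; pattern matching needs LIKE

Fix: Replace '=' with LIKE so 'pr%' is treated as a pattern

Corrected query:
SELECT id, kind FROM sensors WHERE kind LIKE 'pr%'

Result:
id | kind    
---+---------
4  | pressure
5  | pressure
6  | pressure
7  | pressure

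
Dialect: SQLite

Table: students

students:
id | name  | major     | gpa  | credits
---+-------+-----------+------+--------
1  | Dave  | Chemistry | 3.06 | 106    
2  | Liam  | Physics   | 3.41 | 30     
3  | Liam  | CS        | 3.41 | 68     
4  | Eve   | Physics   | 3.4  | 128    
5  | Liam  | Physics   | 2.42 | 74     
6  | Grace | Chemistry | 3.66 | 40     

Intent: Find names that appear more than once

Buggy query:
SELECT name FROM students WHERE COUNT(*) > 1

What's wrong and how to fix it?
Bug: COUNT(*) is an aggregate and cannot be used in WHERE

Fix: GROUP BY name, then filter groups with HAVING COUNT(*) > 1

Corrected query:
SELECT name FROM students GROUP BY name HAVING COUNT(*) > 1

Result:
name
----
Liam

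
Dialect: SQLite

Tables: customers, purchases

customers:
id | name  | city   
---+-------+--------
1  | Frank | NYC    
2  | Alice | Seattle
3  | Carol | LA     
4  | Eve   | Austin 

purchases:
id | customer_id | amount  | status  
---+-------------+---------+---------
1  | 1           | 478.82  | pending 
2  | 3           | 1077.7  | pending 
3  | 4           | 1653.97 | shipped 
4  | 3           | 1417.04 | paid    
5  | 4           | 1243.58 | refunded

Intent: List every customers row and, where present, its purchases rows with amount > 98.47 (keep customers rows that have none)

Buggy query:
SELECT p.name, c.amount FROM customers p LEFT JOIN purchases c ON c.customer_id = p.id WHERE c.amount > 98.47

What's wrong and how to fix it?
Bug: Filtering c.amount in WHERE discards the NULL rows produced by LEFT JOIN, turning it into an inner join

Fix: Move the right-table condition into the ON clause so unmatched parents are kept

Corrected query:
SELECT p.name, c.amount FROM customers p LEFT JOIN purchases c ON c.customer_id = p.id AND c.amount > 98.47

Result:
name  | amount 
------+--------
Frank | 478.82 
Alice | NULL   
Carol | 1077.7 
Carol | 1417.04
Eve   | 1243.58
Eve   | 1653.97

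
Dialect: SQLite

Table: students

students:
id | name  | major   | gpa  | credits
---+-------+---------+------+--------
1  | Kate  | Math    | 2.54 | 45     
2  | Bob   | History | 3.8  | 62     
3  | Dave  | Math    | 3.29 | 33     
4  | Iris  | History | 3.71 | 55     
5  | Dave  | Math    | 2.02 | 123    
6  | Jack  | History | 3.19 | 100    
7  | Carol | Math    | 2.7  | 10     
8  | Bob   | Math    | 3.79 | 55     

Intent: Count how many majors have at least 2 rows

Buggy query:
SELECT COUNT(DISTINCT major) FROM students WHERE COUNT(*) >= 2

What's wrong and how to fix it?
Bug: WHERE filters individual rows, not groups, so a group-level COUNT is invalid there

Fix: Group first with HAVING COUNT(*) >= 2, then COUNT the resulting groups

Corrected query:
SELECT COUNT(*) FROM (SELECT major FROM students GROUP BY major HAVING COUNT(*) >= 2)

Result:
COUNT(*)
--------
2       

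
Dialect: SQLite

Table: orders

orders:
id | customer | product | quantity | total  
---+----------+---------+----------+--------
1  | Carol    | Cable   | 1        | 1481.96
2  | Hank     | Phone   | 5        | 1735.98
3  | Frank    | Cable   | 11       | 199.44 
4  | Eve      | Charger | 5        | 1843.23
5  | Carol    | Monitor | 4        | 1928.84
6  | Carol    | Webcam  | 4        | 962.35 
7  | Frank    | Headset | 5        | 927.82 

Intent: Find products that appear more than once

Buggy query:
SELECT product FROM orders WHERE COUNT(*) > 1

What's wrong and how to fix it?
Bug: WHERE can't reference COUNT(*); aggregates are computed after WHERE

Fix: Group first, then use HAVING for the count condition

Corrected query:
SELECT product FROM orders GROUP BY product HAVING COUNT(*) > 1

Result:
product
-------
Cable  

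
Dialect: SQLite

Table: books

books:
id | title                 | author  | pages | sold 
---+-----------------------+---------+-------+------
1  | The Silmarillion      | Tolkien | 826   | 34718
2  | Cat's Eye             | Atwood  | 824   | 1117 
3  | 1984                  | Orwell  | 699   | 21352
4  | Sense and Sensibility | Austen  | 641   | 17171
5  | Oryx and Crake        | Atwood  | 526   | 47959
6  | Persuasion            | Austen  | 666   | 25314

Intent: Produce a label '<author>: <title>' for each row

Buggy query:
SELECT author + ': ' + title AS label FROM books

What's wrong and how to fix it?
Bug: SQLite uses || for string concatenation; + coerces text to numbers (yielding 0)

Fix: Replace + with || to concatenate text

Corrected query:
SELECT author || ': ' || title AS label FROM books

Result:
label                        
-----------------------------
Tolkien: The Silmarillion    
Atwood: Cat's Eye            
Orwell: 1984                 
Austen: Sense and Sensibility
Atwood: Oryx and Crake       
Austen: Persuasion           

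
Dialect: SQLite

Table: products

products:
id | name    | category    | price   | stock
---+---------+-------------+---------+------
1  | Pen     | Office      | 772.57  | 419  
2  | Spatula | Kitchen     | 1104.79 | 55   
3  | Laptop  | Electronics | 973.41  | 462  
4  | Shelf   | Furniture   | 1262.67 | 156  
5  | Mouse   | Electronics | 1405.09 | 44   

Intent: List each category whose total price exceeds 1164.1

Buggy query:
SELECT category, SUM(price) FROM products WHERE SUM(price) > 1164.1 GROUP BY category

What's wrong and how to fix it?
Bug: SUM(price) is an aggregate, but WHERE filters rows before aggregation

Fix: Move the aggregate condition to a HAVING clause

Corrected query:
SELECT category, SUM(price) FROM products GROUP BY category HAVING SUM(price) > 1164.1

Result:
category    | SUM(price)
------------+-----------
Electronics | 2378.5    
Furniture   | 1262.67   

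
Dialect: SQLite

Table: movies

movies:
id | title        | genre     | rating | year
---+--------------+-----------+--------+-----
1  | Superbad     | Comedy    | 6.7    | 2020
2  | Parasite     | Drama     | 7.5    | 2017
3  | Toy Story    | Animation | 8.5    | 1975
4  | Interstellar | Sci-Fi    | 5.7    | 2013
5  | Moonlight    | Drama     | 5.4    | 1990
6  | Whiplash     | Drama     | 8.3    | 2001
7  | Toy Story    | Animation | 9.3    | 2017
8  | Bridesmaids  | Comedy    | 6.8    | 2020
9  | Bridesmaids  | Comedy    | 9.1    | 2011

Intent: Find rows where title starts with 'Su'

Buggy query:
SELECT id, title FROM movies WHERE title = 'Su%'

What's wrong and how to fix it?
Bug: Wildcards only work with LIKE; '=' treats '%' as a literal character

Fix: Replace '=' with LIKE so 'Su%' is treated as a pattern

Corrected query:
SELECT id, title FROM movies WHERE title LIKE 'Su%'

Result:
id | title   
---+---------
1  | Superbad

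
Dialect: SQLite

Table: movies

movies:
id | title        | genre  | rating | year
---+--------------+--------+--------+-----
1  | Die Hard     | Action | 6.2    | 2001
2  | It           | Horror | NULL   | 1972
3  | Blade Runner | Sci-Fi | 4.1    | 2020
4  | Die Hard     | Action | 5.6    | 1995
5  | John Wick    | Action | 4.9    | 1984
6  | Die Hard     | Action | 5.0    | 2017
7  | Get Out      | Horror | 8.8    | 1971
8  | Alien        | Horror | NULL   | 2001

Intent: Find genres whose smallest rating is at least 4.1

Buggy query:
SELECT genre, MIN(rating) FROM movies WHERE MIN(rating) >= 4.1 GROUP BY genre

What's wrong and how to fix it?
Bug: MIN() in WHERE is a misuse of aggregate

Fix: Replace WHERE with HAVING after the GROUP BY

Corrected query:
SELECT genre, MIN(rating) FROM movies GROUP BY genre HAVING MIN(rating) >= 4.1

Result:
genre  | MIN(rating)
-------+------------
Action | 4.9        
Horror | 8.8        
Sci-Fi | 4.1        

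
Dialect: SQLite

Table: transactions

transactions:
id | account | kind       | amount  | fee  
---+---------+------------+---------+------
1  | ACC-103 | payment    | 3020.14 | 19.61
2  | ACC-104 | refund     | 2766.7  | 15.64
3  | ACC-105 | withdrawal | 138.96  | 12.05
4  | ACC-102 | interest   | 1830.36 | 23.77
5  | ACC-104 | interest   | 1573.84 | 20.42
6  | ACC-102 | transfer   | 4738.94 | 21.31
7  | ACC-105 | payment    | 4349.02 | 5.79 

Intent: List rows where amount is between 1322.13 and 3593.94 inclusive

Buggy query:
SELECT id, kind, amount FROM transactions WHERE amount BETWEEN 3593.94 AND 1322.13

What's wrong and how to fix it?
Bug: BETWEEN expects the lower bound first; with 3593.94 AND 1322.13 the range is empty

Fix: Write BETWEEN 1322.13 AND 3593.94

Corrected query:
SELECT id, kind, amount FROM transactions WHERE amount BETWEEN 1322.13 AND 3593.94

Result:
id | kind     | amount 
---+----------+--------
1  | payment  | 3020.14
2  | refund   | 2766.7 
4  | interest | 1830.36
5  | interest | 1573.84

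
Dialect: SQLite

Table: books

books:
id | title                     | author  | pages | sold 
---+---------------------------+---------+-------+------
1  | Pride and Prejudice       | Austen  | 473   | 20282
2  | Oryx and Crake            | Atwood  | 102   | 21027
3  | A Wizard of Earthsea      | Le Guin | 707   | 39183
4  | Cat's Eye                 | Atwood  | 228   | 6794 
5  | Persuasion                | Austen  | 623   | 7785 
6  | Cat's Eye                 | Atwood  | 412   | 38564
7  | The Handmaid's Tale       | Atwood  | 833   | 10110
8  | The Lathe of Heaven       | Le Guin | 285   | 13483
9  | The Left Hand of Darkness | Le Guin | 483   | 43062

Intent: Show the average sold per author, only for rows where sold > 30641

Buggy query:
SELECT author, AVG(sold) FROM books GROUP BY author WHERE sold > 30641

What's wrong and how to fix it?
Bug: Row-level WHERE must come before GROUP BY in the clause order

Fix: Place WHERE between FROM and GROUP BY

Corrected query:
SELECT author, AVG(sold) FROM books WHERE sold > 30641 GROUP BY author

Result:
author  | AVG(sold)
--------+----------
Atwood  | 38564    
Le Guin | 41122.5  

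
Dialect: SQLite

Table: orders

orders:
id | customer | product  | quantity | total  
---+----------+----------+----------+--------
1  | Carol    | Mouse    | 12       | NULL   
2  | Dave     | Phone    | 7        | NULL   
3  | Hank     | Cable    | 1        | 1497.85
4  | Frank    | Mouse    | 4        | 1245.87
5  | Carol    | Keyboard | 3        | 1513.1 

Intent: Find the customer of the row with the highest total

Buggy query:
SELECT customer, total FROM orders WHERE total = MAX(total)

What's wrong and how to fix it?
Bug: MAX(total) is an aggregate and cannot be used directly in WHERE

Fix: Wrap MAX in a scalar subquery so WHERE compares against a single value

Corrected query:
SELECT customer, total FROM orders WHERE total = (SELECT MAX(total) FROM orders)

Result:
customer | total 
---------+-------
Carol    | 1513.1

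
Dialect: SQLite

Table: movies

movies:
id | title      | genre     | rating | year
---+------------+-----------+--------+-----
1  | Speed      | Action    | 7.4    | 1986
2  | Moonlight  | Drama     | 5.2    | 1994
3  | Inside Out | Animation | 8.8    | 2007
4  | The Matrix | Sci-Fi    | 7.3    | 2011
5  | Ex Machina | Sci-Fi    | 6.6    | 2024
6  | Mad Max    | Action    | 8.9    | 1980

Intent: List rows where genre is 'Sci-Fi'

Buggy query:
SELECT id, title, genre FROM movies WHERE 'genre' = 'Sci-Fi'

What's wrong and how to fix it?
Bug: Single quotes denote string literals in SQL; the column name is being compared as a constant string

Fix: Remove the quotes around the column name (or use double quotes for an identifier)

Corrected query:
SELECT id, title, genre FROM movies WHERE genre = 'Sci-Fi'

Result:
id | title      | genre 
---+------------+-------
4  | The Matrix | Sci-Fi
5  | Ex Machina | Sci-Fi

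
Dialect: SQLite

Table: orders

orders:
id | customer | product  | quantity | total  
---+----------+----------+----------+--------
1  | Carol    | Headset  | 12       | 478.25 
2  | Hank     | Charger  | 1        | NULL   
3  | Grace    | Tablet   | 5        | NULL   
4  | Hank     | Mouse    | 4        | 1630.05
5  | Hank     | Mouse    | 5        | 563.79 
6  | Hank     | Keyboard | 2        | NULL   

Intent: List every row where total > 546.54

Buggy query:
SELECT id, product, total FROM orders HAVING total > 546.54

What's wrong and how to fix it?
Bug: This is a non-aggregate query (no GROUP BY, no aggregates), so in SQLite the HAVING clause is invalid here; a row-level condition belongs in WHERE

Fix: Replace HAVING with WHERE since the condition applies to individual rows

Corrected query:
SELECT id, product, total FROM orders WHERE total > 546.54

Result:
id | product | total  
---+---------+--------
4  | Mouse   | 1630.05
5  | Mouse   | 563.79 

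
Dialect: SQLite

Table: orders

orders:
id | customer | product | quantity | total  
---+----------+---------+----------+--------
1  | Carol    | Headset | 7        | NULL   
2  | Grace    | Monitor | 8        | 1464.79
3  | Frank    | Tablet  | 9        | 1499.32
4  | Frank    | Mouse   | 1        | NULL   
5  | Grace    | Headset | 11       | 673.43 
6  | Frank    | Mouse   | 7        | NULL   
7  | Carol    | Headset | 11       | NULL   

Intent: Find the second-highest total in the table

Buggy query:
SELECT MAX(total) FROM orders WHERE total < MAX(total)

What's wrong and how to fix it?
Bug: MAX(total) on the right of the comparison is an aggregate-in-WHERE error

Fix: Put the inner MAX in a scalar subquery

Corrected query:
SELECT MAX(total) FROM orders WHERE total < (SELECT MAX(total) FROM orders)

Result:
MAX(total)
----------
1464.79   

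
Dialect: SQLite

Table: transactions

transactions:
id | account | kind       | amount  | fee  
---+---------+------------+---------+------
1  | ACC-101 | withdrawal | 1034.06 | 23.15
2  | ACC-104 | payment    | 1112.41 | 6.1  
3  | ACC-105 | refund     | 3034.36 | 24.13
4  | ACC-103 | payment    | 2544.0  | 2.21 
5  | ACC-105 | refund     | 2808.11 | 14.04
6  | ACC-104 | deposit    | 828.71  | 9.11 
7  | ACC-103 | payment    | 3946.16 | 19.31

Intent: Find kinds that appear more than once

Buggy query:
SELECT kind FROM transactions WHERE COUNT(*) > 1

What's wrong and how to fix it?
Bug: WHERE can't reference COUNT(*); aggregates are computed after WHERE

Fix: GROUP BY kind, then filter groups with HAVING COUNT(*) > 1

Corrected query:
SELECT kind FROM transactions GROUP BY kind HAVING COUNT(*) > 1

Result:
kind   
-------
payment
refund 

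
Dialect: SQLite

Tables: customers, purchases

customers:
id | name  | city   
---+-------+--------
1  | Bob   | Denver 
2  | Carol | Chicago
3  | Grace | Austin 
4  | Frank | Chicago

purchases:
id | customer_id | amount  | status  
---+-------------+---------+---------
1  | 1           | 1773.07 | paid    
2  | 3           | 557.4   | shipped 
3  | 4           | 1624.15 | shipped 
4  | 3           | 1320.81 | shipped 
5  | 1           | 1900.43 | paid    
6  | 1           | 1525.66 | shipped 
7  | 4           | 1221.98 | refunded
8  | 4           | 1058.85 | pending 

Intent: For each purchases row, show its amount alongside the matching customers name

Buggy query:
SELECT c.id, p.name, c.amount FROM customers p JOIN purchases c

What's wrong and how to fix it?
Bug: Missing join condition: each purchases row is matched to all customers rows instead of just its own

Fix: Add ON c.customer_id = p.id to the JOIN

Corrected query:
SELECT c.id, p.name, c.amount FROM customers p JOIN purchases c ON c.customer_id = p.id

Result:
id | name  | amount 
---+-------+--------
1  | Bob   | 1773.07
2  | Grace | 557.4  
3  | Frank | 1624.15
4  | Grace | 1320.81
5  | Bob   | 1900.43
6  | Bob   | 1525.66
7  | Frank | 1221.98
8  | Frank | 1058.85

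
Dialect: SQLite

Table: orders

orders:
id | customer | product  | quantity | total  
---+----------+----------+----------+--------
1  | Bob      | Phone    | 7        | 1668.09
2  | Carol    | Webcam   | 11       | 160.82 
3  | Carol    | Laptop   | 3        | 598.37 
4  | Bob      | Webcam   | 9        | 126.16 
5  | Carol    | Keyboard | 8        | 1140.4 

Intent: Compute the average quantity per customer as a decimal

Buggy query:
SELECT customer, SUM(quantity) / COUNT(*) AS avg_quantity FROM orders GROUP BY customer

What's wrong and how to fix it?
Bug: SUM(quantity) and COUNT(*) are both integers; the division truncates the fractional part

Fix: Cast one side to REAL so the division keeps the fractional part

Corrected query:
SELECT customer, SUM(quantity) * 1.0 / COUNT(*) AS avg_quantity FROM orders GROUP BY customer

Result:
customer | avg_quantity
---------+-------------
Bob      | 8           
Carol    | 7.333333    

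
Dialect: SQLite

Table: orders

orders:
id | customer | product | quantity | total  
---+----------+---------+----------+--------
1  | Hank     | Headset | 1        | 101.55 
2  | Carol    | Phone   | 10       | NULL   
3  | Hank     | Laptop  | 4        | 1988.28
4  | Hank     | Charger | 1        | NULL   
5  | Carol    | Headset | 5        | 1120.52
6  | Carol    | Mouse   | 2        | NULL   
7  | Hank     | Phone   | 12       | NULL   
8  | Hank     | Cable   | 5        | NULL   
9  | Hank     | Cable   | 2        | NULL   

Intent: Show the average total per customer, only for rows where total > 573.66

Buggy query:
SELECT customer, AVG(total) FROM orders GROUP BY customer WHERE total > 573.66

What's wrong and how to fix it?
Bug: Row-level WHERE must come before GROUP BY in the clause order

Fix: Move the WHERE clause before GROUP BY

Corrected query:
SELECT customer, AVG(total) FROM orders WHERE total > 573.66 GROUP BY customer

Result:
customer | AVG(total)
---------+-----------
Carol    | 1120.52   
Hank     | 1988.28   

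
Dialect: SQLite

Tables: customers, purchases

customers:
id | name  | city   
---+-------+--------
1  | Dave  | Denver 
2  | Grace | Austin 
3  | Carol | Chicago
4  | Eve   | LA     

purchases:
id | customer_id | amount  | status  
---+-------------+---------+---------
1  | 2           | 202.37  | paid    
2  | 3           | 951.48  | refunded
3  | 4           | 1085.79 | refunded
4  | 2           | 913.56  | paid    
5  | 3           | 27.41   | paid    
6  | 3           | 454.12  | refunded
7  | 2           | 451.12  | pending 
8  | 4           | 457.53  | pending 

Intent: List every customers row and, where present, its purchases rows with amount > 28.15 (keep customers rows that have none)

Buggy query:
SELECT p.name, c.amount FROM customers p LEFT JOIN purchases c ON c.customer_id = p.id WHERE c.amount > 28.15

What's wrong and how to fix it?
Bug: A WHERE condition on the right-hand table after LEFT JOIN drops unmatched parents

Fix: Put 'c.amount > 28.15' in the JOIN's ON clause instead of WHERE

Corrected query:
SELECT p.name, c.amount FROM customers p LEFT JOIN purchases c ON c.customer_id = p.id AND c.amount > 28.15

Result:
name  | amount 
------+--------
Dave  | NULL   
Grace | 202.37 
Grace | 451.12 
Grace | 913.56 
Carol | 454.12 
Carol | 951.48 
Eve   | 457.53 
Eve   | 1085.79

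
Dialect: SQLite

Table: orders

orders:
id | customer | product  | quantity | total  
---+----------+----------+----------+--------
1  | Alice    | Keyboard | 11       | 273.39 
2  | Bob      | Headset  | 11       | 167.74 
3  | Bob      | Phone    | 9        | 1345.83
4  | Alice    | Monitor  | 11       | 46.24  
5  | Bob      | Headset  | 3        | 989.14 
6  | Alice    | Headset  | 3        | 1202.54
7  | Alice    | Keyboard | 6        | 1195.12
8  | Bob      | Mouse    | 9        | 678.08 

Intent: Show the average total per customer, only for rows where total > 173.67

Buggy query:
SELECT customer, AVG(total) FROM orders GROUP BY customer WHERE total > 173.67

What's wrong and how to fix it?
Bug: Row-level WHERE must come before GROUP BY in the clause order

Fix: Place WHERE between FROM and GROUP BY

Corrected query:
SELECT customer, AVG(total) FROM orders WHERE total > 173.67 GROUP BY customer

Result:
customer | AVG(total)
---------+-----------
Alice    | 890.35    
Bob      | 1004.35   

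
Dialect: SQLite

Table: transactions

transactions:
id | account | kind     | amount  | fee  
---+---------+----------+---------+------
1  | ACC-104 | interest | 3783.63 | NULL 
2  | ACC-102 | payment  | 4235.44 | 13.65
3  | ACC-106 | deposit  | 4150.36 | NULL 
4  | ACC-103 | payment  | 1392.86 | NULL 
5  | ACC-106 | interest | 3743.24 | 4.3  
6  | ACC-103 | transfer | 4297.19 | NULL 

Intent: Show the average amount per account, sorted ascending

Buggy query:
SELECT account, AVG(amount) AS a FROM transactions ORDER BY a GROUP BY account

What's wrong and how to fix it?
Bug: GROUP BY must precede ORDER BY

Fix: Reorder: SELECT … FROM … GROUP BY … ORDER BY …

Corrected query:
SELECT account, AVG(amount) AS a FROM transactions GROUP BY account ORDER BY a

Result:
account | a       
--------+---------
ACC-103 | 2845.025
ACC-104 | 3783.63 
ACC-106 | 3946.8  
ACC-102 | 4235.44 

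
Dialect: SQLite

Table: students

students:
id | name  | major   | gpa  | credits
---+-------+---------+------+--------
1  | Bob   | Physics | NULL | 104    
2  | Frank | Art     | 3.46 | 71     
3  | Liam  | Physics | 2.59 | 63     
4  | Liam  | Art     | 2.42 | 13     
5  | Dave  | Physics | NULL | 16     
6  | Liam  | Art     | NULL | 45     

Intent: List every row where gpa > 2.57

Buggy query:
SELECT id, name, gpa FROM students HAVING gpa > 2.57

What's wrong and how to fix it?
Bug: This is a non-aggregate query (no GROUP BY, no aggregates), so in SQLite the HAVING clause is invalid here; a row-level condition belongs in WHERE

Fix: Use WHERE for row-level filtering

Corrected query:
SELECT id, name, gpa FROM students WHERE gpa > 2.57

Result:
id | name  | gpa 
---+-------+-----
2  | Frank | 3.46
3  | Liam  | 2.59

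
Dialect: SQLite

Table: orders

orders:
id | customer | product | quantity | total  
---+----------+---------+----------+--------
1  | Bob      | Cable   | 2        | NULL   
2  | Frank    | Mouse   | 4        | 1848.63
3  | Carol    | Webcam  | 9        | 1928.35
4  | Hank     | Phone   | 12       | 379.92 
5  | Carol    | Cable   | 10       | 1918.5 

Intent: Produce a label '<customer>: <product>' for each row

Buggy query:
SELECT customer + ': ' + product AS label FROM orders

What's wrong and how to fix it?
Bug: '+' is numeric addition; on text columns SQLite converts them to 0 instead of concatenating

Fix: Use the || operator for string concatenation

Corrected query:
SELECT customer || ': ' || product AS label FROM orders

Result:
label        
-------------
Bob: Cable   
Frank: Mouse 
Carol: Webcam
Hank: Phone  
Carol: Cable 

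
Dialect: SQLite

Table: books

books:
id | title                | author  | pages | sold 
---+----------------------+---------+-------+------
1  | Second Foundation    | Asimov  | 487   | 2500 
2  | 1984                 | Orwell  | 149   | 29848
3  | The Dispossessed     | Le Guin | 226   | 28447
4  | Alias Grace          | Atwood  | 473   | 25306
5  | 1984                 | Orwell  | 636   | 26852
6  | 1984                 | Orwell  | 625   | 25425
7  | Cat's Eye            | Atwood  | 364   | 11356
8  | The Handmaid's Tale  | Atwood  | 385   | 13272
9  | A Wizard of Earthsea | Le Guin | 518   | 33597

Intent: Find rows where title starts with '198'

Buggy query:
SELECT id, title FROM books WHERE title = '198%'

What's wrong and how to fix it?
Bug: '=' compares the literal string including the % character; pattern matching needs LIKE

Fix: Replace '=' with LIKE so '198%' is treated as a pattern

Corrected query:
SELECT id, title FROM books WHERE title LIKE '198%'

Result:
id | title
---+------
2  | 1984 
5  | 1984 
6  | 1984 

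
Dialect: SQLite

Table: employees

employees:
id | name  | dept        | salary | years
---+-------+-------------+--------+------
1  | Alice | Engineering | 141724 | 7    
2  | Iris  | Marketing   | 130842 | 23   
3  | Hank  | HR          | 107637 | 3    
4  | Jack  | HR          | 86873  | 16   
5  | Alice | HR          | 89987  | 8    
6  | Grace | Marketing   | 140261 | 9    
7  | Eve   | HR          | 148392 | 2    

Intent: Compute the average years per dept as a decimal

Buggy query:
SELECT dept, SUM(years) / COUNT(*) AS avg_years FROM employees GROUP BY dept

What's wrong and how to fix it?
Bug: Both operands are integers, so '/' performs integer division and truncates

Fix: Multiply by 1.0 (or CAST to REAL) to force floating-point division

Corrected query:
SELECT dept, SUM(years) * 1.0 / COUNT(*) AS avg_years FROM employees GROUP BY dept

Result:
dept        | avg_years
------------+----------
Engineering | 7        
HR          | 7.25     
Marketing   | 16       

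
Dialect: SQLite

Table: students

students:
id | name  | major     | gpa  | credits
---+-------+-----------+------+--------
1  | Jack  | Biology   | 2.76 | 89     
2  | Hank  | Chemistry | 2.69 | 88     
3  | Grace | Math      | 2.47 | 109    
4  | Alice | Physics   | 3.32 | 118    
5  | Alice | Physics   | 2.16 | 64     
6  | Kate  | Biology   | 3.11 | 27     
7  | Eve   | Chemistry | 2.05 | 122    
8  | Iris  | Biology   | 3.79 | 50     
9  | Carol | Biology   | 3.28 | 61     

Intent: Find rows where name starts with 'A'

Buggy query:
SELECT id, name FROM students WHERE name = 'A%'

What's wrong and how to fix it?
Bug: Wildcards only work with LIKE; '=' treats '%' as a literal character

Fix: Replace '=' with LIKE so 'A%' is treated as a pattern

Corrected query:
SELECT id, name FROM students WHERE name LIKE 'A%'

Result:
id | name 
---+------
4  | Alice
5  | Alice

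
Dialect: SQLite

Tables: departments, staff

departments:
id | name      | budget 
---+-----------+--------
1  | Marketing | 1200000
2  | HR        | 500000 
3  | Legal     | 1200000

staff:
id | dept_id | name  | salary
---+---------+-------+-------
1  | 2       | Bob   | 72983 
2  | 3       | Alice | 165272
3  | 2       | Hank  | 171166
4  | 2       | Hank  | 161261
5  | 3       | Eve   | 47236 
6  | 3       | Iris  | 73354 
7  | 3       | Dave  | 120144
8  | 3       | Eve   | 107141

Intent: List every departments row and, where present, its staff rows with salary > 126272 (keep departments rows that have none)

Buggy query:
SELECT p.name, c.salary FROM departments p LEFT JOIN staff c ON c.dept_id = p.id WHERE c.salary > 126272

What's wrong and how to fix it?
Bug: A WHERE condition on the right-hand table after LEFT JOIN drops unmatched parents

Fix: Put 'c.salary > 126272' in the JOIN's ON clause instead of WHERE

Corrected query:
SELECT p.name, c.salary FROM departments p LEFT JOIN staff c ON c.dept_id = p.id AND c.salary > 126272

Result:
name      | salary
----------+-------
Marketing | NULL  
HR        | 161261
HR        | 171166
Legal     | 165272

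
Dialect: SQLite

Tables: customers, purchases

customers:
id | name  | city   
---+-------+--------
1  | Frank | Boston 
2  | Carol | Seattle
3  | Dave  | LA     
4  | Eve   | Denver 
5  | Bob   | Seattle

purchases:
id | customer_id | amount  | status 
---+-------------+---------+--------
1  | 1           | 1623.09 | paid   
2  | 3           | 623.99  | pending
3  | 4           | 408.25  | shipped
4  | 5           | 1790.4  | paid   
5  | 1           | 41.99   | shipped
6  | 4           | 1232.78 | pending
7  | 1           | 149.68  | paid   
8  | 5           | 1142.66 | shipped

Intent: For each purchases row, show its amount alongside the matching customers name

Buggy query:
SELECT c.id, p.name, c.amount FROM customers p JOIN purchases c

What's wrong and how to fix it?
Bug: Missing join condition: each purchases row is matched to all customers rows instead of just its own

Fix: Add ON c.customer_id = p.id to the JOIN

Corrected query:
SELECT c.id, p.name, c.amount FROM customers p JOIN purchases c ON c.customer_id = p.id

Result:
id | name  | amount 
---+-------+--------
1  | Frank | 1623.09
2  | Dave  | 623.99 
3  | Eve   | 408.25 
4  | Bob   | 1790.4 
5  | Frank | 41.99  
6  | Eve   | 1232.78
7  | Frank | 149.68 
8  | Bob   | 1142.66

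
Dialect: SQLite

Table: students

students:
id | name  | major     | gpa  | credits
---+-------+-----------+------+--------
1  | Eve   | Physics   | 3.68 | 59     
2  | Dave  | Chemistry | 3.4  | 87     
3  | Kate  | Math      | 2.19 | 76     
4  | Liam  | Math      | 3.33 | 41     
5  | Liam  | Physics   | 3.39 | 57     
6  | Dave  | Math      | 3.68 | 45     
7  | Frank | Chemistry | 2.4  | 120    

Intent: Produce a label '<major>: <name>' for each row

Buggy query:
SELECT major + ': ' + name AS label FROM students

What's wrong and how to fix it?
Bug: '+' is numeric addition; on text columns SQLite converts them to 0 instead of concatenating

Fix: Use the || operator for string concatenation

Corrected query:
SELECT major || ': ' || name AS label FROM students

Result:
label           
----------------
Physics: Eve    
Chemistry: Dave 
Math: Kate      
Math: Liam      
Physics: Liam   
Math: Dave      
Chemistry: Frank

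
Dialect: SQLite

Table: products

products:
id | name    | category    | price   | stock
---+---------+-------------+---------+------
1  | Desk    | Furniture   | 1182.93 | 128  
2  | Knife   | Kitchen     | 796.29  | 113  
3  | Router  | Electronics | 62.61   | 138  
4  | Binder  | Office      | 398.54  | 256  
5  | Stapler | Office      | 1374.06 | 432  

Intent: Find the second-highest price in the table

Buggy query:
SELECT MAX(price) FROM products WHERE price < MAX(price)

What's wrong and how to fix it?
Bug: The inner MAX is an aggregate inside WHERE, which is not allowed

Fix: Compute the overall MAX in a subquery, then take MAX of rows below it

Corrected query:
SELECT MAX(price) FROM products WHERE price < (SELECT MAX(price) FROM products)

Result:
MAX(price)
----------
1182.93   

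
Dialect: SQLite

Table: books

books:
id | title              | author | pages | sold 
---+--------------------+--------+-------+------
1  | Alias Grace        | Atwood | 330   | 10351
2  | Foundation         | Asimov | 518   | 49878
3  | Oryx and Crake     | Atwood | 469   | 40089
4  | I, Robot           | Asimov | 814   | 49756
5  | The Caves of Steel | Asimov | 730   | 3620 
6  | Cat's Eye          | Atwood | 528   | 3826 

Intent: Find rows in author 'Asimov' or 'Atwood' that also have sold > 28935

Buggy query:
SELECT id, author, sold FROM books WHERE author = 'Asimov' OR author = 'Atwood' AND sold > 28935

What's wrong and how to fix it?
Bug: Without parentheses, AND is evaluated before OR, so the sold filter only applies to the 'Atwood' branch

Fix: Add parentheses around the OR so the AND applies to both alternatives

Corrected query:
SELECT id, author, sold FROM books WHERE (author = 'Asimov' OR author = 'Atwood') AND sold > 28935

Result:
id | author | sold 
---+--------+------
2  | Asimov | 49878
3  | Atwood | 40089
4  | Asimov | 49756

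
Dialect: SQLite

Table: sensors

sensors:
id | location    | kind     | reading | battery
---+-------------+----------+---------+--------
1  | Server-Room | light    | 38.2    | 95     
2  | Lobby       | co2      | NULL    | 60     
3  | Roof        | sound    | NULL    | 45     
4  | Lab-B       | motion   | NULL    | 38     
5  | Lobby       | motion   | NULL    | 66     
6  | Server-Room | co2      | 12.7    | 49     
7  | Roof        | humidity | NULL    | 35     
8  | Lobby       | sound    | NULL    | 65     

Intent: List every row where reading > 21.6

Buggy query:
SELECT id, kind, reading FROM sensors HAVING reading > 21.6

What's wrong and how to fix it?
Bug: This is a non-aggregate query (no GROUP BY, no aggregates), so in SQLite the HAVING clause is invalid here; a row-level condition belongs in WHERE

Fix: Replace HAVING with WHERE since the condition applies to individual rows

Corrected query:
SELECT id, kind, reading FROM sensors WHERE reading > 21.6

Result:
id | kind  | reading
---+-------+--------
1  | light | 38.2   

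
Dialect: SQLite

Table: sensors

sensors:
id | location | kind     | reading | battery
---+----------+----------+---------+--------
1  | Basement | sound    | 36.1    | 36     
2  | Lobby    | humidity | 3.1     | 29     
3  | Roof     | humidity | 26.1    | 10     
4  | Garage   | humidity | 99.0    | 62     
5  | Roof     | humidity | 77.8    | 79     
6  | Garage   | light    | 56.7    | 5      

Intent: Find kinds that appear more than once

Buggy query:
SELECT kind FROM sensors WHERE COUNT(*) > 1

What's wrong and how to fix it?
Bug: COUNT(*) is an aggregate and cannot be used in WHERE

Fix: GROUP BY kind, then filter groups with HAVING COUNT(*) > 1

Corrected query:
SELECT kind FROM sensors GROUP BY kind HAVING COUNT(*) > 1

Result:
kind    
--------
humidity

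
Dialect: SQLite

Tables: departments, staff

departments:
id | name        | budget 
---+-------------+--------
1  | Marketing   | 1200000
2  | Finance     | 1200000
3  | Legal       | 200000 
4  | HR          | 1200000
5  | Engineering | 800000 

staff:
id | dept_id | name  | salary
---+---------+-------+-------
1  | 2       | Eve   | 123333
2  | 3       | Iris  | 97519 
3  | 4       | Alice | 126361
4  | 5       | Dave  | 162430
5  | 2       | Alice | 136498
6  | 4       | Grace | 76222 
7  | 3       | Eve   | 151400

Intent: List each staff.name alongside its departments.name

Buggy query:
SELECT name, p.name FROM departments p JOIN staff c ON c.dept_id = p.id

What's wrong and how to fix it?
Bug: Both tables have a 'name' column; the unqualified reference is ambiguous

Fix: Prefix ambiguous columns with the table alias

Corrected query:
SELECT c.name, p.name FROM departments p JOIN staff c ON c.dept_id = p.id

Result:
name  | name       
------+------------
Eve   | Finance    
Iris  | Legal      
Alice | HR         
Dave  | Engineering
Alice | Finance    
Grace | HR         
Eve   | Legal      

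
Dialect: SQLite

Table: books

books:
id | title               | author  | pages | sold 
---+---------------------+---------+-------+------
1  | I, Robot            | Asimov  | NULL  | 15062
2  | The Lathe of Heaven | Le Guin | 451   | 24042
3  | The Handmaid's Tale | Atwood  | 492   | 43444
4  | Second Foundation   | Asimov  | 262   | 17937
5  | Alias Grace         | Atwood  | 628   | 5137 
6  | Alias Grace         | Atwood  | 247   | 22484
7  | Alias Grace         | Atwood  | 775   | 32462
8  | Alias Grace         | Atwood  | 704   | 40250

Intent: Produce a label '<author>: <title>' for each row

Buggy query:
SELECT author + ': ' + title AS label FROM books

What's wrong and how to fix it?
Bug: SQLite uses || for string concatenation; + coerces text to numbers (yielding 0)

Fix: Use the || operator for string concatenation

Corrected query:
SELECT author || ': ' || title AS label FROM books

Result:
label                       
----------------------------
Asimov: I, Robot            
Le Guin: The Lathe of Heaven
Atwood: The Handmaid's Tale 
Asimov: Second Foundation   
Atwood: Alias Grace         
Atwood: Alias Grace         
Atwood: Alias Grace         
Atwood: Alias Grace         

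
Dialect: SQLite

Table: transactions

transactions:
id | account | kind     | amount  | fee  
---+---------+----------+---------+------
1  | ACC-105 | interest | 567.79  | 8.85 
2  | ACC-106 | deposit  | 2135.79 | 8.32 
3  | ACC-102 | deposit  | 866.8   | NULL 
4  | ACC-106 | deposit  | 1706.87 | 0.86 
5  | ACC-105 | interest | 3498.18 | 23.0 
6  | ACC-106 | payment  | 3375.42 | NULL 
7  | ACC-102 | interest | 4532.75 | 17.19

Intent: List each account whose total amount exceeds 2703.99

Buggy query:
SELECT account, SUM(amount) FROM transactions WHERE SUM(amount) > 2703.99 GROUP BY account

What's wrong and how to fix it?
Bug: SUM(amount) is an aggregate, but WHERE filters rows before aggregation

Fix: Use HAVING (which filters groups after aggregation) instead of WHERE

Corrected query:
SELECT account, SUM(amount) FROM transactions GROUP BY account HAVING SUM(amount) > 2703.99

Result:
account | SUM(amount)
--------+------------
ACC-102 | 5399.55    
ACC-105 | 4065.97    
ACC-106 | 7218.08    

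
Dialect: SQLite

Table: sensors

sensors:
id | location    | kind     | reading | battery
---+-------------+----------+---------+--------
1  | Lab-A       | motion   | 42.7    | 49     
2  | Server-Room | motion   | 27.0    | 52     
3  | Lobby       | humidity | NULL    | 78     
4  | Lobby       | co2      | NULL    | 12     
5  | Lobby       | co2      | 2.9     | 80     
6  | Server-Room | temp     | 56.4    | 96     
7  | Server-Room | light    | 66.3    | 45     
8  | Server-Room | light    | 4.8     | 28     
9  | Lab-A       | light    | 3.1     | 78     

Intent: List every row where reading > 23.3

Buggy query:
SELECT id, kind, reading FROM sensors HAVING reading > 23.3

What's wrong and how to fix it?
Bug: This is a non-aggregate query (no GROUP BY, no aggregates), so in SQLite the HAVING clause is invalid here; a row-level condition belongs in WHERE

Fix: Use WHERE for row-level filtering

Corrected query:
SELECT id, kind, reading FROM sensors WHERE reading > 23.3

Result:
id | kind   | reading
---+--------+--------
1  | motion | 42.7   
2  | motion | 27     
6  | temp   | 56.4   
7  | light  | 66.3   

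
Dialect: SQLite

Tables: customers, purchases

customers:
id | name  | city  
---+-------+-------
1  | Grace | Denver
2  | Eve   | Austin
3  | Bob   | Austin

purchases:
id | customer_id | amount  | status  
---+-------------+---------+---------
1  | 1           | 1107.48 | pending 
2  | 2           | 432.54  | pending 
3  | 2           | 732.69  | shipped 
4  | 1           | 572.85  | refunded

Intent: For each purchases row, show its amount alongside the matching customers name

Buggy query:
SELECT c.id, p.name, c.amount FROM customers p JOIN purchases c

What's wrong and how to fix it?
Bug: Missing join condition: each purchases row is matched to all customers rows instead of just its own

Fix: Specify the join condition linking the foreign key to the parent id

Corrected query:
SELECT c.id, p.name, c.amount FROM customers p JOIN purchases c ON c.customer_id = p.id

Result:
id | name  | amount 
---+-------+--------
1  | Grace | 1107.48
2  | Eve   | 432.54 
3  | Eve   | 732.69 
4  | Grace | 572.85 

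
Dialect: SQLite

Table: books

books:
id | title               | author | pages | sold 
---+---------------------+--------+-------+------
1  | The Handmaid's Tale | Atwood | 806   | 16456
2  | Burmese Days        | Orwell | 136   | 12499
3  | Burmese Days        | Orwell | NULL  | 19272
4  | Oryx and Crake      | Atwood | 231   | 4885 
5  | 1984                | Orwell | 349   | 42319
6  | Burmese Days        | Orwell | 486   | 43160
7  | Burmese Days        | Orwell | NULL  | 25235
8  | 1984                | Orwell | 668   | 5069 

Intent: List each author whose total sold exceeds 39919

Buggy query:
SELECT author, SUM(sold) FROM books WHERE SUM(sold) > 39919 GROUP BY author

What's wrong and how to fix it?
Bug: SUM(sold) is an aggregate, but WHERE filters rows before aggregation

Fix: Move the aggregate condition to a HAVING clause

Corrected query:
SELECT author, SUM(sold) FROM books GROUP BY author HAVING SUM(sold) > 39919

Result:
author | SUM(sold)
-------+----------
Orwell | 147554   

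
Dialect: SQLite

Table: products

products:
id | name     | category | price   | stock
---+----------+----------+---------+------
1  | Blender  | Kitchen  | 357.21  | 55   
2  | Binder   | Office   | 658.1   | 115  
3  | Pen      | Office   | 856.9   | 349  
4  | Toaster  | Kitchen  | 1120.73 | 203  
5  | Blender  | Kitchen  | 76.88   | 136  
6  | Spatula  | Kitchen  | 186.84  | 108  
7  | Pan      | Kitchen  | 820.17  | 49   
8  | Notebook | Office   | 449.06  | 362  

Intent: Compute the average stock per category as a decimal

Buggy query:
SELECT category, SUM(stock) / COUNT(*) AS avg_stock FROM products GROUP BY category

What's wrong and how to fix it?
Bug: SUM(stock) and COUNT(*) are both integers; the division truncates the fractional part

Fix: Cast one side to REAL so the division keeps the fractional part

Corrected query:
SELECT category, SUM(stock) * 1.0 / COUNT(*) AS avg_stock FROM products GROUP BY category

Result:
category | avg_stock 
---------+-----------
Kitchen  | 110.2     
Office   | 275.333333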